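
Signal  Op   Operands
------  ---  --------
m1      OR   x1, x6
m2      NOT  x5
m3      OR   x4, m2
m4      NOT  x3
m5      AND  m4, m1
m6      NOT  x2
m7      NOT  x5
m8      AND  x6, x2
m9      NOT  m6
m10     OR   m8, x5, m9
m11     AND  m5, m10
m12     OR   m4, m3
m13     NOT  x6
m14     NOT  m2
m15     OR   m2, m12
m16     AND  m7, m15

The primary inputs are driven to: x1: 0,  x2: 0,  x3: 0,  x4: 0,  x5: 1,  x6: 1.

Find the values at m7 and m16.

m7 = 0, m16 = 0

m2 = NOT x5 = NOT 1 = 0
m3 = x4 OR m2 = 0 OR 0 = 0
m4 = NOT x3 = NOT 0 = 1
m7 = NOT x5 = NOT 1 = 0
m12 = m4 OR m3 = 1 OR 0 = 1
m15 = m2 OR m12 = 0 OR 1 = 1
m16 = m7 AND m15 = 0 AND 1 = 0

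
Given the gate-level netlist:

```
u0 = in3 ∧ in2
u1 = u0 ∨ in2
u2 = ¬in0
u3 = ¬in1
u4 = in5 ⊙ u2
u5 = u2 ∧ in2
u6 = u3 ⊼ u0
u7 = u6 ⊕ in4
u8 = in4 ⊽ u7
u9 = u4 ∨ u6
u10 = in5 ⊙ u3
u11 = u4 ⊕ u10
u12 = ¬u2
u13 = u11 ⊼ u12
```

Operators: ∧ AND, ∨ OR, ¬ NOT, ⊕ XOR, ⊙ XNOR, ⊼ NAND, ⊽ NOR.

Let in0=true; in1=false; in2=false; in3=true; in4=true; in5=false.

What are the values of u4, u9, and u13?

u4 = true  u9 = true  u13 = false

u0 = in3 AND in2 = true AND false = false
u2 = NOT in0 = NOT true = false
u3 = NOT in1 = NOT false = true
u4 = in5 XNOR u2 = false XNOR false = true
u6 = u3 NAND u0 = true NAND false = true
u9 = u4 OR u6 = true OR true = true
u10 = in5 XNOR u3 = false XNOR true = false
u11 = u4 XOR u10 = true XOR false = true
u12 = NOT u2 = NOT false = true
u13 = u11 NAND u12 = true NAND true = false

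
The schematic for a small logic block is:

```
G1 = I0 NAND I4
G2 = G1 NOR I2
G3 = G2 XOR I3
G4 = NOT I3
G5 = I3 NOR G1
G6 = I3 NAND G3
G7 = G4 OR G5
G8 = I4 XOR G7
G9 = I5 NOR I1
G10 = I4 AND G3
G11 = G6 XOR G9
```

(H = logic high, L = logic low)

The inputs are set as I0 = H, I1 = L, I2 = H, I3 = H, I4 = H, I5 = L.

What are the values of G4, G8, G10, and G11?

G4 = L, G8 = H, G10 = H, G11 = H

G1 = I0 NAND I4 = H NAND H = L
G2 = G1 NOR I2 = L NOR H = L
G3 = G2 XOR I3 = L XOR H = H
G4 = NOT I3 = NOT H = L
G5 = I3 NOR G1 = H NOR L = L
G6 = I3 NAND G3 = H NAND H = L
G7 = G4 OR G5 = L OR L = L
G8 = I4 XOR G7 = H XOR L = H
G9 = I5 NOR I1 = L NOR L = H
G10 = I4 AND G3 = H AND H = H
G11 = G6 XOR G9 = L XOR H = H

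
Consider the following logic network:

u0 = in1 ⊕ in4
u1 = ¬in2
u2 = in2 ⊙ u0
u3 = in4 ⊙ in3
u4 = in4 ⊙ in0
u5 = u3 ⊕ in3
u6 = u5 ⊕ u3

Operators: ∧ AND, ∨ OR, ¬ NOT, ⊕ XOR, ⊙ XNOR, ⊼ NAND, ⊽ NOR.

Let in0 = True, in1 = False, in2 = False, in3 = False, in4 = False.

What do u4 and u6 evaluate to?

u4 = False, u6 = False

u3 = in4 XNOR in3 = False XNOR False = True
u4 = in4 XNOR in0 = False XNOR True = False
u5 = u3 XOR in3 = True XOR False = True
u6 = u5 XOR u3 = True XOR True = False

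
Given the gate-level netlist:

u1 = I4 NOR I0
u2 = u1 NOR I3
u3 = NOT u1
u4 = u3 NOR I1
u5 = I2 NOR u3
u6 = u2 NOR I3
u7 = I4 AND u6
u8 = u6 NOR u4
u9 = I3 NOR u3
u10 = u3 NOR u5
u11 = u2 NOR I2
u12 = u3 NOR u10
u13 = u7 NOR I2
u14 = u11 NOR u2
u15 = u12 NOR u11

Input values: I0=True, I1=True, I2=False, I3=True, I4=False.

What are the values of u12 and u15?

u1 = I4 NOR I0 = False NOR True = False
u2 = u1 NOR I3 = False NOR True = False
u3 = NOT u1 = NOT False = True
u5 = I2 NOR u3 = False NOR True = False
u10 = u3 NOR u5 = True NOR False = False
u11 = u2 NOR I2 = False NOR False = True
u12 = u3 NOR u10 = True NOR False = False
u15 = u12 NOR u11 = False NOR True = False

u12 = False, u15 = False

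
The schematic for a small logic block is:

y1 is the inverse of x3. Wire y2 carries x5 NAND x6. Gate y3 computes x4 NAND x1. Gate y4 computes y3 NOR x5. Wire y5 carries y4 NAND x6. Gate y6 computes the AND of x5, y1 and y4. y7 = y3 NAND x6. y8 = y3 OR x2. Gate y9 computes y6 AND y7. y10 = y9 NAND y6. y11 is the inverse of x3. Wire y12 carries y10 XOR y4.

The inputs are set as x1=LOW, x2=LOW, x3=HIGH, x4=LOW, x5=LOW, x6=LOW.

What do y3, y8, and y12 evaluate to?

y1 = NOT x3 = NOT HIGH = LOW
y3 = x4 NAND x1 = LOW NAND LOW = HIGH
y4 = y3 NOR x5 = HIGH NOR LOW = LOW
y6 = x5 AND y1 AND y4 = LOW AND LOW AND LOW = LOW
y7 = y3 NAND x6 = HIGH NAND LOW = HIGH
y8 = y3 OR x2 = HIGH OR LOW = HIGH
y9 = y6 AND y7 = LOW AND HIGH = LOW
y10 = y9 NAND y6 = LOW NAND LOW = HIGH
y12 = y10 XOR y4 = HIGH XOR LOW = HIGH

y3 = HIGH, y8 = HIGH, y12 = HIGH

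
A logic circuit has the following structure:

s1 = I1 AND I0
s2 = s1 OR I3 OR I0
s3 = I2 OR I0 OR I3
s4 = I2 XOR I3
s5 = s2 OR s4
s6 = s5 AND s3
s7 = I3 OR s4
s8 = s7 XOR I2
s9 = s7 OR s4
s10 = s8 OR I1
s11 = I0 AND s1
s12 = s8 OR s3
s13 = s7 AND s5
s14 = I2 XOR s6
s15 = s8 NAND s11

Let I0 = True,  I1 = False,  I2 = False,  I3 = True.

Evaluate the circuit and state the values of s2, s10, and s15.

s2 = True  s10 = True  s15 = True

s1 = I1 AND I0 = False AND True = False
s2 = s1 OR I3 OR I0 = False OR True OR True = True
s4 = I2 XOR I3 = False XOR True = True
s7 = I3 OR s4 = True OR True = True
s8 = s7 XOR I2 = True XOR False = True
s10 = s8 OR I1 = True OR False = True
s11 = I0 AND s1 = True AND False = False
s15 = s8 NAND s11 = True NAND False = True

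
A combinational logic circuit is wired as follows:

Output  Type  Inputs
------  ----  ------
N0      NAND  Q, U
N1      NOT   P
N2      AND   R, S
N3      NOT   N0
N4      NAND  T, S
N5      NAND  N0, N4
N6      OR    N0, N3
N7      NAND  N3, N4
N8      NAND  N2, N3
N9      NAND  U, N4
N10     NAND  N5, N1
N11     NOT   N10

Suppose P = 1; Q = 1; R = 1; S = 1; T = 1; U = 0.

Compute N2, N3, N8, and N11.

N2 = 1; N3 = 0; N8 = 1; N11 = 0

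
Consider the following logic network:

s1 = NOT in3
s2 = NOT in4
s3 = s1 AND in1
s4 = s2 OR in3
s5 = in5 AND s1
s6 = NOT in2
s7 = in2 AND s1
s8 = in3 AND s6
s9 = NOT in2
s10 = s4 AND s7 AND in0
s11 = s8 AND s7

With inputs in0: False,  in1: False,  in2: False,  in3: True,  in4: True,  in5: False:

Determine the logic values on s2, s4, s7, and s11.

s2 = False, s4 = True, s7 = False, s11 = False

s1 = NOT in3 = NOT True = False
s2 = NOT in4 = NOT True = False
s4 = s2 OR in3 = False OR True = True
s6 = NOT in2 = NOT False = True
s7 = in2 AND s1 = False AND False = False
s8 = in3 AND s6 = True AND True = True
s11 = s8 AND s7 = True AND False = False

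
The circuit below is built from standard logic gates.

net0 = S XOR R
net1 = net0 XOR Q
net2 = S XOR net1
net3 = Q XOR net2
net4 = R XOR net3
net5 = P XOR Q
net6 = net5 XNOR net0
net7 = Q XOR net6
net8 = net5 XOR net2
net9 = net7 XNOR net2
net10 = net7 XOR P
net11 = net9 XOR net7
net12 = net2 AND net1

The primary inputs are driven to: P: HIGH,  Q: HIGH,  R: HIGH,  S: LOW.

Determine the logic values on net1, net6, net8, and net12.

net1 = LOW  net6 = LOW  net8 = LOW  net12 = LOW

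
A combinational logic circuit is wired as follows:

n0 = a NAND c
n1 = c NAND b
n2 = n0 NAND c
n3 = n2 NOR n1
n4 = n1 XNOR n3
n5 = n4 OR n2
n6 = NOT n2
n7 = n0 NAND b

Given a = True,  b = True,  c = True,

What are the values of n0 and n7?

n0 = False, n7 = True

n0 = a NAND c = True NAND True = False
n7 = n0 NAND b = False NAND True = True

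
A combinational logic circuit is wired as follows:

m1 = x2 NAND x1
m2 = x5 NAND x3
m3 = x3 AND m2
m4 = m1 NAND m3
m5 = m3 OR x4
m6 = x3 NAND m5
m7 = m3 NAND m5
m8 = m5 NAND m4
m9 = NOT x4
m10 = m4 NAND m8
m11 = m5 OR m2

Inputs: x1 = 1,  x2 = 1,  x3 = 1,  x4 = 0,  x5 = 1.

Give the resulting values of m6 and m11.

m2 = x5 NAND x3 = 1 NAND 1 = 0
m3 = x3 AND m2 = 1 AND 0 = 0
m5 = m3 OR x4 = 0 OR 0 = 0
m6 = x3 NAND m5 = 1 NAND 0 = 1
m11 = m5 OR m2 = 0 OR 0 = 0

m6 = 1  m11 = 0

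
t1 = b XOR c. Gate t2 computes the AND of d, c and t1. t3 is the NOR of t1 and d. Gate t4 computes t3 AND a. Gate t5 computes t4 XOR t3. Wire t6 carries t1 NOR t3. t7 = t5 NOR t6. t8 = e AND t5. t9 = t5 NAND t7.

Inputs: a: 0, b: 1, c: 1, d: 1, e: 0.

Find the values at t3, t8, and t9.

t3 = 0, t8 = 0, t9 = 1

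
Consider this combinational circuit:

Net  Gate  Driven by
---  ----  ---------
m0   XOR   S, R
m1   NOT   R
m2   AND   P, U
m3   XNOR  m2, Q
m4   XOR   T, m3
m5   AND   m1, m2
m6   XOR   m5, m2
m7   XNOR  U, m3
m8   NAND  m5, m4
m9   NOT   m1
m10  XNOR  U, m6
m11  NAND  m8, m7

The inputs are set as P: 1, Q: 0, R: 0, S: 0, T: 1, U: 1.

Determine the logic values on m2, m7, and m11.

m2 = 1, m7 = 0, m11 = 1

m1 = NOT R = NOT 0 = 1
m2 = P AND U = 1 AND 1 = 1
m3 = m2 XNOR Q = 1 XNOR 0 = 0
m4 = T XOR m3 = 1 XOR 0 = 1
m5 = m1 AND m2 = 1 AND 1 = 1
m7 = U XNOR m3 = 1 XNOR 0 = 0
m8 = m5 NAND m4 = 1 NAND 1 = 0
m11 = m8 NAND m7 = 0 NAND 0 = 1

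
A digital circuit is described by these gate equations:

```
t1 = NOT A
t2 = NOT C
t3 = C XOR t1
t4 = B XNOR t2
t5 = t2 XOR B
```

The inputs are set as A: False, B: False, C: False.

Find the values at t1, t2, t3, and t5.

t1 = NOT A = NOT False = True
t2 = NOT C = NOT False = True
t3 = C XOR t1 = False XOR True = True
t5 = t2 XOR B = True XOR False = True

t1 = True, t2 = True, t3 = True, t5 = True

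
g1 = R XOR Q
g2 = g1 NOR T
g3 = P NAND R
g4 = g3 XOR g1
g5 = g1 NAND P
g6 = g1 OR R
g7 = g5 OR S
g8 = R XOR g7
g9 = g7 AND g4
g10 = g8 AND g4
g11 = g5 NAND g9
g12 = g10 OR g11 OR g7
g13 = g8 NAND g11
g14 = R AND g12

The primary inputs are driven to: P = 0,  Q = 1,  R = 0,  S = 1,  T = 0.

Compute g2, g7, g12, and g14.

g2 = 0  g7 = 1  g12 = 1  g14 = 0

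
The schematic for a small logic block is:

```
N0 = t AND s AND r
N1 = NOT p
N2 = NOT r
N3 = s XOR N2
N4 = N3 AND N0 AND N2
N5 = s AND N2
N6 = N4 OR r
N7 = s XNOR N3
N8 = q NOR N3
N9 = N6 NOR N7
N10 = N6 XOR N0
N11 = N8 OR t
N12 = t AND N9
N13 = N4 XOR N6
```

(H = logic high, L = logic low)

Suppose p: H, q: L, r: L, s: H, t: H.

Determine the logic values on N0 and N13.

N0 = t AND s AND r = H AND H AND L = L
N2 = NOT r = NOT L = H
N3 = s XOR N2 = H XOR H = L
N4 = N3 AND N0 AND N2 = L AND L AND H = L
N6 = N4 OR r = L OR L = L
N13 = N4 XOR N6 = L XOR L = L

N0 = L  N13 = L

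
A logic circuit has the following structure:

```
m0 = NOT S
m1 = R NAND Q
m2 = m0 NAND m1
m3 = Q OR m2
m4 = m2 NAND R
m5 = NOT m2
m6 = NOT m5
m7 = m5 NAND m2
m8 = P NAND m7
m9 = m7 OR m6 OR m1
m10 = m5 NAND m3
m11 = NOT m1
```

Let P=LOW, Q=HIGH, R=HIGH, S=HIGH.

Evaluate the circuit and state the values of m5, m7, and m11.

m5 = LOW, m7 = HIGH, m11 = HIGH

m0 = NOT S = NOT HIGH = LOW
m1 = R NAND Q = HIGH NAND HIGH = LOW
m2 = m0 NAND m1 = LOW NAND LOW = HIGH
m5 = NOT m2 = NOT HIGH = LOW
m7 = m5 NAND m2 = LOW NAND HIGH = HIGH
m11 = NOT m1 = NOT LOW = HIGH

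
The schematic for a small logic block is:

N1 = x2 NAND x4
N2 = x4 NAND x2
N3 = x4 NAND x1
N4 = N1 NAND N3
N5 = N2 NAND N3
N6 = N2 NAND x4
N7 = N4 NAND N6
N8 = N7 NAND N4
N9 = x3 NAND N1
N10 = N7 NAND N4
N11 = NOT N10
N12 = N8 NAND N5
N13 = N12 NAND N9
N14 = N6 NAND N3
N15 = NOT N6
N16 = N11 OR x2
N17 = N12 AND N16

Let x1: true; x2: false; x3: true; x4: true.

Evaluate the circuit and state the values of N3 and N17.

N3 = false; N17 = true

N1 = x2 NAND x4 = false NAND true = true
N2 = x4 NAND x2 = true NAND false = true
N3 = x4 NAND x1 = true NAND true = false
N4 = N1 NAND N3 = true NAND false = true
N5 = N2 NAND N3 = true NAND false = true
N6 = N2 NAND x4 = true NAND true = false
N7 = N4 NAND N6 = true NAND false = true
N8 = N7 NAND N4 = true NAND true = false
N10 = N7 NAND N4 = true NAND true = false
N11 = NOT N10 = NOT false = true
N12 = N8 NAND N5 = false NAND true = true
N16 = N11 OR x2 = true OR false = true
N17 = N12 AND N16 = true AND true = true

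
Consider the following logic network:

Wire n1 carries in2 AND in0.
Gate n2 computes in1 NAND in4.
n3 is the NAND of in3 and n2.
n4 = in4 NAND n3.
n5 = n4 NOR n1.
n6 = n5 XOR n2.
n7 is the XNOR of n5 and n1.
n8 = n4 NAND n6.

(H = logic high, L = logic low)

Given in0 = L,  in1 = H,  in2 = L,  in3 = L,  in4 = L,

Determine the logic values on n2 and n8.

n2 = H  n8 = L

n1 = in2 AND in0 = L AND L = L
n2 = in1 NAND in4 = H NAND L = H
n3 = in3 NAND n2 = L NAND H = H
n4 = in4 NAND n3 = L NAND H = H
n5 = n4 NOR n1 = H NOR L = L
n6 = n5 XOR n2 = L XOR H = H
n8 = n4 NAND n6 = H NAND H = L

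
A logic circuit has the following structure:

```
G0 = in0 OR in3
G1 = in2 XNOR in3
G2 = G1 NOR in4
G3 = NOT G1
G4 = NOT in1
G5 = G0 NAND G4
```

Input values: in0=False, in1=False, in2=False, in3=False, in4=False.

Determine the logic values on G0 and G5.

G0 = False; G5 = True

G0 = in0 OR in3 = False OR False = False
G4 = NOT in1 = NOT False = True
G5 = G0 NAND G4 = False NAND True = True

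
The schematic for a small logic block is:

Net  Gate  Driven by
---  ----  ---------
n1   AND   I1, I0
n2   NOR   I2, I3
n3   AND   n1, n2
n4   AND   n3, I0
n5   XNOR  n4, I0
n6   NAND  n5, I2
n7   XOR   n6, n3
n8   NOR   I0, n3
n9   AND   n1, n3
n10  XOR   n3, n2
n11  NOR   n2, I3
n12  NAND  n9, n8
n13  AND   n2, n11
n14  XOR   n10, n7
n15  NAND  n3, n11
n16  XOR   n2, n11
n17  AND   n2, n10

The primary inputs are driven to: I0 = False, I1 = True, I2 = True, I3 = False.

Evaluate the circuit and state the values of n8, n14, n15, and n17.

n1 = I1 AND I0 = True AND False = False
n2 = I2 NOR I3 = True NOR False = False
n3 = n1 AND n2 = False AND False = False
n4 = n3 AND I0 = False AND False = False
n5 = n4 XNOR I0 = False XNOR False = True
n6 = n5 NAND I2 = True NAND True = False
n7 = n6 XOR n3 = False XOR False = False
n8 = I0 NOR n3 = False NOR False = True
n10 = n3 XOR n2 = False XOR False = False
n11 = n2 NOR I3 = False NOR False = True
n14 = n10 XOR n7 = False XOR False = False
n15 = n3 NAND n11 = False NAND True = True
n17 = n2 AND n10 = False AND False = False

n8 = True  n14 = False  n15 = True  n17 = False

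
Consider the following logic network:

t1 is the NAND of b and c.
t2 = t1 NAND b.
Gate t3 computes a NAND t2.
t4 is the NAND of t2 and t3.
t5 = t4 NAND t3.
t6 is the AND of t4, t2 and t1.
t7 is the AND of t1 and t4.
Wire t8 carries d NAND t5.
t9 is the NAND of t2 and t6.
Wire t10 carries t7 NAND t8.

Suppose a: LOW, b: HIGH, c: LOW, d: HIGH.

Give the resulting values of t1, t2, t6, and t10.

t1 = HIGH; t2 = LOW; t6 = LOW; t10 = LOW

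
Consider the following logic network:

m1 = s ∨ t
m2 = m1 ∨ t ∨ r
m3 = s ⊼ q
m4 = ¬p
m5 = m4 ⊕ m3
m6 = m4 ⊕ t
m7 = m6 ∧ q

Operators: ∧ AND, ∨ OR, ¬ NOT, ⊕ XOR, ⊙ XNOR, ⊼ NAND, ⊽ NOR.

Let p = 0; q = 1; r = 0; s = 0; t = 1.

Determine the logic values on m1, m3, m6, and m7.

m1 = 1  m3 = 1  m6 = 0  m7 = 0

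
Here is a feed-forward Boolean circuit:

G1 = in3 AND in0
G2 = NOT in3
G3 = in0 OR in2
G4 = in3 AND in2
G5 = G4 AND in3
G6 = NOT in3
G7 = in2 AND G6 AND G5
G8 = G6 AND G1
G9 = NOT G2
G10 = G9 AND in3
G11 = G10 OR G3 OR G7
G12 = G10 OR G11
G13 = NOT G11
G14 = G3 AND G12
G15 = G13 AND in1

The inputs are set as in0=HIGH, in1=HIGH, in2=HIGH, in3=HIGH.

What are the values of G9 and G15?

G2 = NOT in3 = NOT HIGH = LOW
G3 = in0 OR in2 = HIGH OR HIGH = HIGH
G4 = in3 AND in2 = HIGH AND HIGH = HIGH
G5 = G4 AND in3 = HIGH AND HIGH = HIGH
G6 = NOT in3 = NOT HIGH = LOW
G7 = in2 AND G6 AND G5 = HIGH AND LOW AND HIGH = LOW
G9 = NOT G2 = NOT LOW = HIGH
G10 = G9 AND in3 = HIGH AND HIGH = HIGH
G11 = G10 OR G3 OR G7 = HIGH OR HIGH OR LOW = HIGH
G13 = NOT G11 = NOT HIGH = LOW
G15 = G13 AND in1 = LOW AND HIGH = LOW

G9 = HIGH  G15 = LOW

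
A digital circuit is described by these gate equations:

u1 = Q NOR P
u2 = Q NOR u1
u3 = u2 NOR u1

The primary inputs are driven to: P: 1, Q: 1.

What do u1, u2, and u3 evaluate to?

u1 = 0  u2 = 0  u3 = 1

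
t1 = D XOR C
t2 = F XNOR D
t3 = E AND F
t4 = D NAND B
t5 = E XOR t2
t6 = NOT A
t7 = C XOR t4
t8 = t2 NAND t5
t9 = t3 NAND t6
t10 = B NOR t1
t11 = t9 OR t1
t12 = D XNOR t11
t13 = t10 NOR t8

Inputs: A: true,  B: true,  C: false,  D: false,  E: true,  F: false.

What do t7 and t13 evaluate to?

t7 = true  t13 = false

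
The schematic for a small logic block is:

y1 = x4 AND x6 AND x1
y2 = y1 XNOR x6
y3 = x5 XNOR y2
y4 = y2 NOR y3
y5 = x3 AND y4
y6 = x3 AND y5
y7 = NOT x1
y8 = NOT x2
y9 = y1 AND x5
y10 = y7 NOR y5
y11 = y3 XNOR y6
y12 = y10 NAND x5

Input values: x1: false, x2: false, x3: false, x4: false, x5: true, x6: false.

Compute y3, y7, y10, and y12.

y3 = true  y7 = true  y10 = false  y12 = true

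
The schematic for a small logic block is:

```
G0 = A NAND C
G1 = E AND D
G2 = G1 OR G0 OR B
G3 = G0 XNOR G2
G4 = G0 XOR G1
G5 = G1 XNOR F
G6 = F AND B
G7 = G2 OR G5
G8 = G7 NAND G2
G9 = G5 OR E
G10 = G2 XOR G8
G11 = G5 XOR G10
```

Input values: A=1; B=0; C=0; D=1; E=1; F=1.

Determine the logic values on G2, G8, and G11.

G2 = 1; G8 = 0; G11 = 0

G0 = A NAND C = 1 NAND 0 = 1
G1 = E AND D = 1 AND 1 = 1
G2 = G1 OR G0 OR B = 1 OR 1 OR 0 = 1
G5 = G1 XNOR F = 1 XNOR 1 = 1
G7 = G2 OR G5 = 1 OR 1 = 1
G8 = G7 NAND G2 = 1 NAND 1 = 0
G10 = G2 XOR G8 = 1 XOR 0 = 1
G11 = G5 XOR G10 = 1 XOR 1 = 0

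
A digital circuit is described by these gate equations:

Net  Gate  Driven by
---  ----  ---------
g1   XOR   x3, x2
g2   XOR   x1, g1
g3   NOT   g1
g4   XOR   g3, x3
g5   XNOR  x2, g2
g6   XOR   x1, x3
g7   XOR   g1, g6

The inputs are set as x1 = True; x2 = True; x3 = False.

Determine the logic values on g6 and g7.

g1 = x3 XOR x2 = False XOR True = True
g6 = x1 XOR x3 = True XOR False = True
g7 = g1 XOR g6 = True XOR True = False

g6 = True, g7 = False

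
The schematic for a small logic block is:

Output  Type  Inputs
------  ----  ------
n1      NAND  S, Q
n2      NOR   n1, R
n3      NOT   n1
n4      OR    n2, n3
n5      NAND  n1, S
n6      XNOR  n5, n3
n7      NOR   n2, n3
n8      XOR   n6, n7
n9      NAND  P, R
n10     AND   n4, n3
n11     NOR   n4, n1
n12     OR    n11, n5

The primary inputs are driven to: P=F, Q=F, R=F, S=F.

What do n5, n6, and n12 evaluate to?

n5 = T, n6 = F, n12 = T

n1 = S NAND Q = F NAND F = T
n2 = n1 NOR R = T NOR F = F
n3 = NOT n1 = NOT T = F
n4 = n2 OR n3 = F OR F = F
n5 = n1 NAND S = T NAND F = T
n6 = n5 XNOR n3 = T XNOR F = F
n11 = n4 NOR n1 = F NOR T = F
n12 = n11 OR n5 = F OR T = T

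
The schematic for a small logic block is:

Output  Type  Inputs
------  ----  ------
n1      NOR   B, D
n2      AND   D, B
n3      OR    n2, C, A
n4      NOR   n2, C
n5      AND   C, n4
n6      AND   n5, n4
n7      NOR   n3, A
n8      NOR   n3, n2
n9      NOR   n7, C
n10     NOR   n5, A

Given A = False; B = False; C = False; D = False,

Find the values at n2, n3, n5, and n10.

n2 = D AND B = False AND False = False
n3 = n2 OR C OR A = False OR False OR False = False
n4 = n2 NOR C = False NOR False = True
n5 = C AND n4 = False AND True = False
n10 = n5 NOR A = False NOR False = True

n2 = False, n3 = False, n5 = False, n10 = True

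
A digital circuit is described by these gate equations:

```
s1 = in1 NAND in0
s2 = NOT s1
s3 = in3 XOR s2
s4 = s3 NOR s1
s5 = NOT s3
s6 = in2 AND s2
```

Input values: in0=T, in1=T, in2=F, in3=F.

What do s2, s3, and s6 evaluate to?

s2 = T, s3 = T, s6 = F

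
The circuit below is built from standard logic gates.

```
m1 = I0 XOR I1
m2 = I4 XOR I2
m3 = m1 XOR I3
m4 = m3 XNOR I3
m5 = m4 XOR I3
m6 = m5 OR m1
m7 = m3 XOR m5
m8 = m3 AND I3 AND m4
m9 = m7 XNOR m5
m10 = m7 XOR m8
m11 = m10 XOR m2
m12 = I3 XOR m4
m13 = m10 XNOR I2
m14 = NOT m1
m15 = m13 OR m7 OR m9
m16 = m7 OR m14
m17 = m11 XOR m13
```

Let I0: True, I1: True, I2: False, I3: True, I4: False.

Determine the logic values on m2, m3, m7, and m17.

m1 = I0 XOR I1 = True XOR True = False
m2 = I4 XOR I2 = False XOR False = False
m3 = m1 XOR I3 = False XOR True = True
m4 = m3 XNOR I3 = True XNOR True = True
m5 = m4 XOR I3 = True XOR True = False
m7 = m3 XOR m5 = True XOR False = True
m8 = m3 AND I3 AND m4 = True AND True AND True = True
m10 = m7 XOR m8 = True XOR True = False
m11 = m10 XOR m2 = False XOR False = False
m13 = m10 XNOR I2 = False XNOR False = True
m17 = m11 XOR m13 = False XOR True = True

m2 = False, m3 = True, m7 = True, m17 = True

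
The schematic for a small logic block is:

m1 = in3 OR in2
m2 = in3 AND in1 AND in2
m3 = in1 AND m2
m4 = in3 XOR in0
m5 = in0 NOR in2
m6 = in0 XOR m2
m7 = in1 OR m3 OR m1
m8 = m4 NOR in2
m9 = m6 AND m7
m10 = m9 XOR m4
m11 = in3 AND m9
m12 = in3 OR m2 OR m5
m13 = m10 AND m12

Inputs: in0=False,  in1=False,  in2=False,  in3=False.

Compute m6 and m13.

m1 = in3 OR in2 = False OR False = False
m2 = in3 AND in1 AND in2 = False AND False AND False = False
m3 = in1 AND m2 = False AND False = False
m4 = in3 XOR in0 = False XOR False = False
m5 = in0 NOR in2 = False NOR False = True
m6 = in0 XOR m2 = False XOR False = False
m7 = in1 OR m3 OR m1 = False OR False OR False = False
m9 = m6 AND m7 = False AND False = False
m10 = m9 XOR m4 = False XOR False = False
m12 = in3 OR m2 OR m5 = False OR False OR True = True
m13 = m10 AND m12 = False AND True = False

m6 = False, m13 = False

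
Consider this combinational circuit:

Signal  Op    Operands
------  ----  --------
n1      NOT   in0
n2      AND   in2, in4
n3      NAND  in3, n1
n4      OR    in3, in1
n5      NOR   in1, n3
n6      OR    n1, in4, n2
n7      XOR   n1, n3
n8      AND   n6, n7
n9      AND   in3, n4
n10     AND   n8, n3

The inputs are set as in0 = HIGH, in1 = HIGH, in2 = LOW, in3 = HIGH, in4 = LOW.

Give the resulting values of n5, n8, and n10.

n5 = LOW, n8 = LOW, n10 = LOW

n1 = NOT in0 = NOT HIGH = LOW
n2 = in2 AND in4 = LOW AND LOW = LOW
n3 = in3 NAND n1 = HIGH NAND LOW = HIGH
n5 = in1 NOR n3 = HIGH NOR HIGH = LOW
n6 = n1 OR in4 OR n2 = LOW OR LOW OR LOW = LOW
n7 = n1 XOR n3 = LOW XOR HIGH = HIGH
n8 = n6 AND n7 = LOW AND HIGH = LOW
n10 = n8 AND n3 = LOW AND HIGH = LOW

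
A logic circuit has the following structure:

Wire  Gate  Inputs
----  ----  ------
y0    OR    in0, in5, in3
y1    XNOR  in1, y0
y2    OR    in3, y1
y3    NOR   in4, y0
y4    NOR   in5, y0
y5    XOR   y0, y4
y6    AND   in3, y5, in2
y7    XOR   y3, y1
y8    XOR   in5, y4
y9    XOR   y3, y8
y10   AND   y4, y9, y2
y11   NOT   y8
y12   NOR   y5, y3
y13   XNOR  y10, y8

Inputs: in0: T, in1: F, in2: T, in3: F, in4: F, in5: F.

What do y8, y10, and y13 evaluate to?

y8 = F, y10 = F, y13 = T

y0 = in0 OR in5 OR in3 = T OR F OR F = T
y1 = in1 XNOR y0 = F XNOR T = F
y2 = in3 OR y1 = F OR F = F
y3 = in4 NOR y0 = F NOR T = F
y4 = in5 NOR y0 = F NOR T = F
y8 = in5 XOR y4 = F XOR F = F
y9 = y3 XOR y8 = F XOR F = F
y10 = y4 AND y9 AND y2 = F AND F AND F = F
y13 = y10 XNOR y8 = F XNOR F = T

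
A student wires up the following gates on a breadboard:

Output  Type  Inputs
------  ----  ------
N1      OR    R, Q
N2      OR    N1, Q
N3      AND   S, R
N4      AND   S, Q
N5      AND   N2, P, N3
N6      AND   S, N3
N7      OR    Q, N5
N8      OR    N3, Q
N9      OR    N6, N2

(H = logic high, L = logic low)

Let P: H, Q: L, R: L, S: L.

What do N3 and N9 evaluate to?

N3 = L; N9 = L

N1 = R OR Q = L OR L = L
N2 = N1 OR Q = L OR L = L
N3 = S AND R = L AND L = L
N6 = S AND N3 = L AND L = L
N9 = N6 OR N2 = L OR L = L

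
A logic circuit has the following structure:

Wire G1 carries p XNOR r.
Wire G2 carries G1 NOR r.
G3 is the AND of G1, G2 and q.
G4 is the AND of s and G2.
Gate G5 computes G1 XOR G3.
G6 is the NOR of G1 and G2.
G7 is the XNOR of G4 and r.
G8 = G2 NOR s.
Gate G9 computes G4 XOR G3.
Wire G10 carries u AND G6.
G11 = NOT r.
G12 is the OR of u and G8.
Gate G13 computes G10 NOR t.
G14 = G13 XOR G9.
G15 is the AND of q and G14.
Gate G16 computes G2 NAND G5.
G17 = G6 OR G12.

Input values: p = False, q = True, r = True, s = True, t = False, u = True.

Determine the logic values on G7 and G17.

G1 = p XNOR r = False XNOR True = False
G2 = G1 NOR r = False NOR True = False
G4 = s AND G2 = True AND False = False
G6 = G1 NOR G2 = False NOR False = True
G7 = G4 XNOR r = False XNOR True = False
G8 = G2 NOR s = False NOR True = False
G12 = u OR G8 = True OR False = True
G17 = G6 OR G12 = True OR True = True

G7 = False, G17 = True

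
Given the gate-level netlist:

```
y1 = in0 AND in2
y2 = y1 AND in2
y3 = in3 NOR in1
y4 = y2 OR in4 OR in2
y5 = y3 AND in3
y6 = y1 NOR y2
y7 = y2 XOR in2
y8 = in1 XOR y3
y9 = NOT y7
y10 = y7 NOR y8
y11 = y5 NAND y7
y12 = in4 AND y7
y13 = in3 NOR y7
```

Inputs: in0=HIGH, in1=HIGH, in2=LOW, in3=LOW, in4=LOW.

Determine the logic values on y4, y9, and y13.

y4 = LOW, y9 = HIGH, y13 = HIGH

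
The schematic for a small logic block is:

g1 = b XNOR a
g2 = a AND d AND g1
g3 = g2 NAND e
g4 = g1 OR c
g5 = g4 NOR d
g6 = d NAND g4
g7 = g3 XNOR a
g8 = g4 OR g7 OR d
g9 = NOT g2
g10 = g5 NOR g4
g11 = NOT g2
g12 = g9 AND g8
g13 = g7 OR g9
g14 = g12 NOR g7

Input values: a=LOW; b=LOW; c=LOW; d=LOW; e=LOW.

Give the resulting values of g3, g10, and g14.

g1 = b XNOR a = LOW XNOR LOW = HIGH
g2 = a AND d AND g1 = LOW AND LOW AND HIGH = LOW
g3 = g2 NAND e = LOW NAND LOW = HIGH
g4 = g1 OR c = HIGH OR LOW = HIGH
g5 = g4 NOR d = HIGH NOR LOW = LOW
g7 = g3 XNOR a = HIGH XNOR LOW = LOW
g8 = g4 OR g7 OR d = HIGH OR LOW OR LOW = HIGH
g9 = NOT g2 = NOT LOW = HIGH
g10 = g5 NOR g4 = LOW NOR HIGH = LOW
g12 = g9 AND g8 = HIGH AND HIGH = HIGH
g14 = g12 NOR g7 = HIGH NOR LOW = LOW

g3 = HIGH, g10 = LOW, g14 = LOW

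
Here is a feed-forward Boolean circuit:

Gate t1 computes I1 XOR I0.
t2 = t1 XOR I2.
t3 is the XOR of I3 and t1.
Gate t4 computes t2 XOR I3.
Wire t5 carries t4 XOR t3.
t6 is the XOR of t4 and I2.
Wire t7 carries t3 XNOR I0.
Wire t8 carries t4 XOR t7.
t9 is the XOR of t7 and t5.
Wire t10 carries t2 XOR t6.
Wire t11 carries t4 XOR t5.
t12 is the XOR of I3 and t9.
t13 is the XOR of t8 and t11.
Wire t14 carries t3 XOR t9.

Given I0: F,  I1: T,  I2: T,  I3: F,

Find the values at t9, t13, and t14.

t9 = T, t13 = T, t14 = F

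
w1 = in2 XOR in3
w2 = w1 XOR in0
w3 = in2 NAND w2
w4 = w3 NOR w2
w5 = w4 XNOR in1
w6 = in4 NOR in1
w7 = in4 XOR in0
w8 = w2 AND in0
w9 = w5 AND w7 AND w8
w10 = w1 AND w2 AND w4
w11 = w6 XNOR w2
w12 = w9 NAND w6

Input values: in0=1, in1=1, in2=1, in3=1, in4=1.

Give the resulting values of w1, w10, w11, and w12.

w1 = 0, w10 = 0, w11 = 0, w12 = 1

w1 = in2 XOR in3 = 1 XOR 1 = 0
w2 = w1 XOR in0 = 0 XOR 1 = 1
w3 = in2 NAND w2 = 1 NAND 1 = 0
w4 = w3 NOR w2 = 0 NOR 1 = 0
w5 = w4 XNOR in1 = 0 XNOR 1 = 0
w6 = in4 NOR in1 = 1 NOR 1 = 0
w7 = in4 XOR in0 = 1 XOR 1 = 0
w8 = w2 AND in0 = 1 AND 1 = 1
w9 = w5 AND w7 AND w8 = 0 AND 0 AND 1 = 0
w10 = w1 AND w2 AND w4 = 0 AND 1 AND 0 = 0
w11 = w6 XNOR w2 = 0 XNOR 1 = 0
w12 = w9 NAND w6 = 0 NAND 0 = 1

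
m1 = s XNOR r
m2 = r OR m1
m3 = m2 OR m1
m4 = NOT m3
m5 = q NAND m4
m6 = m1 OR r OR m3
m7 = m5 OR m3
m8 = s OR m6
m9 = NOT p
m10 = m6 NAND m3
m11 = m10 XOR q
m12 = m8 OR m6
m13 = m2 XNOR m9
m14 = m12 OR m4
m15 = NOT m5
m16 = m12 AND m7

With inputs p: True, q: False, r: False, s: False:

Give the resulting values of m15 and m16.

m15 = False, m16 = True

m1 = s XNOR r = False XNOR False = True
m2 = r OR m1 = False OR True = True
m3 = m2 OR m1 = True OR True = True
m4 = NOT m3 = NOT True = False
m5 = q NAND m4 = False NAND False = True
m6 = m1 OR r OR m3 = True OR False OR True = True
m7 = m5 OR m3 = True OR True = True
m8 = s OR m6 = False OR True = True
m12 = m8 OR m6 = True OR True = True
m15 = NOT m5 = NOT True = False
m16 = m12 AND m7 = True AND True = True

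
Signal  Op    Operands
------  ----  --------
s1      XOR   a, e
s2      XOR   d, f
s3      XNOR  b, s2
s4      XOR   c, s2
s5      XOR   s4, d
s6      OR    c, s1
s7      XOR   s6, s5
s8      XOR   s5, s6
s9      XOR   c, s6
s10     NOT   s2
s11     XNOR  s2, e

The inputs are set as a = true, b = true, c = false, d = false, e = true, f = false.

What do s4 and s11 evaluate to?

s2 = d XOR f = false XOR false = false
s4 = c XOR s2 = false XOR false = false
s11 = s2 XNOR e = false XNOR true = false

s4 = false  s11 = false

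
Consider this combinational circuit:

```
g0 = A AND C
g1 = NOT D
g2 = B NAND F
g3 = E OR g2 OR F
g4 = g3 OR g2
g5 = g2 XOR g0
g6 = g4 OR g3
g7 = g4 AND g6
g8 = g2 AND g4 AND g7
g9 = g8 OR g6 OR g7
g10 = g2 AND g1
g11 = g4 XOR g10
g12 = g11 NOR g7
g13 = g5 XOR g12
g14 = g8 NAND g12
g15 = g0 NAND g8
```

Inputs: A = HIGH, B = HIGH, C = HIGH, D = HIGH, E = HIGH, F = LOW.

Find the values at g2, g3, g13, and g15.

g2 = HIGH; g3 = HIGH; g13 = LOW; g15 = LOW

g0 = A AND C = HIGH AND HIGH = HIGH
g1 = NOT D = NOT HIGH = LOW
g2 = B NAND F = HIGH NAND LOW = HIGH
g3 = E OR g2 OR F = HIGH OR HIGH OR LOW = HIGH
g4 = g3 OR g2 = HIGH OR HIGH = HIGH
g5 = g2 XOR g0 = HIGH XOR HIGH = LOW
g6 = g4 OR g3 = HIGH OR HIGH = HIGH
g7 = g4 AND g6 = HIGH AND HIGH = HIGH
g8 = g2 AND g4 AND g7 = HIGH AND HIGH AND HIGH = HIGH
g10 = g2 AND g1 = HIGH AND LOW = LOW
g11 = g4 XOR g10 = HIGH XOR LOW = HIGH
g12 = g11 NOR g7 = HIGH NOR HIGH = LOW
g13 = g5 XOR g12 = LOW XOR LOW = LOW
g15 = g0 NAND g8 = HIGH NAND HIGH = LOW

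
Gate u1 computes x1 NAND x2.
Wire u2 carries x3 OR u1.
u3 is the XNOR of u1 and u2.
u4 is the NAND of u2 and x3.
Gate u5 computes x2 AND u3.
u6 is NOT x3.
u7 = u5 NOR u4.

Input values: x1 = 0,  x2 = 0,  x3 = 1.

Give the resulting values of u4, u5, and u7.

u4 = 0  u5 = 0  u7 = 1

u1 = x1 NAND x2 = 0 NAND 0 = 1
u2 = x3 OR u1 = 1 OR 1 = 1
u3 = u1 XNOR u2 = 1 XNOR 1 = 1
u4 = u2 NAND x3 = 1 NAND 1 = 0
u5 = x2 AND u3 = 0 AND 1 = 0
u7 = u5 NOR u4 = 0 NOR 0 = 1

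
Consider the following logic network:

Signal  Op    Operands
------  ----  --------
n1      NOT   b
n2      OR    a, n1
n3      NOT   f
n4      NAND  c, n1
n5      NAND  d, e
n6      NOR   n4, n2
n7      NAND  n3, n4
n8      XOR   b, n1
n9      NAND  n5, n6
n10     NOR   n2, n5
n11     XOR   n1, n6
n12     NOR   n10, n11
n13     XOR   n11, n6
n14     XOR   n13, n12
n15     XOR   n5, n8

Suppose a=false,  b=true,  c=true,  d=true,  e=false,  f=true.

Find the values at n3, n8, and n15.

n3 = false, n8 = true, n15 = false

n1 = NOT b = NOT true = false
n3 = NOT f = NOT true = false
n5 = d NAND e = true NAND false = true
n8 = b XOR n1 = true XOR false = true
n15 = n5 XOR n8 = true XOR true = false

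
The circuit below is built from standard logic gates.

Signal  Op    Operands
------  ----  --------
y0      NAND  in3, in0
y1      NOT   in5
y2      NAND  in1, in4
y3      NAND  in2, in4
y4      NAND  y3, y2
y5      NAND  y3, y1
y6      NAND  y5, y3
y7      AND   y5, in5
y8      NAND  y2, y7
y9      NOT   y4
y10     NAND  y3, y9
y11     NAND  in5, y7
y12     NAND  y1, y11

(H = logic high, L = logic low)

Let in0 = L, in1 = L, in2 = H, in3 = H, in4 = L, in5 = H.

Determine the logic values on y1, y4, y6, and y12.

y1 = NOT in5 = NOT H = L
y2 = in1 NAND in4 = L NAND L = H
y3 = in2 NAND in4 = H NAND L = H
y4 = y3 NAND y2 = H NAND H = L
y5 = y3 NAND y1 = H NAND L = H
y6 = y5 NAND y3 = H NAND H = L
y7 = y5 AND in5 = H AND H = H
y11 = in5 NAND y7 = H NAND H = L
y12 = y1 NAND y11 = L NAND L = H

y1 = L; y4 = L; y6 = L; y12 = H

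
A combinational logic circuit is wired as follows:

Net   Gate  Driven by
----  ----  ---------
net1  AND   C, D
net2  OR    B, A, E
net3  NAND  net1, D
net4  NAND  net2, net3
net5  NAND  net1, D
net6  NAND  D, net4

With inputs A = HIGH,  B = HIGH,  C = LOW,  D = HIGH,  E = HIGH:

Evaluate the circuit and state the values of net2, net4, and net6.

net2 = HIGH, net4 = LOW, net6 = HIGH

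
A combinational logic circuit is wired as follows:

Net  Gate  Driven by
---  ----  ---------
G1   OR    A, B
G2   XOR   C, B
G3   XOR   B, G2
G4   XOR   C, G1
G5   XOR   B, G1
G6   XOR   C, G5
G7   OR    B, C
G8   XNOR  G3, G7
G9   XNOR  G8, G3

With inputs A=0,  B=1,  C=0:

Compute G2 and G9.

G2 = 1, G9 = 1

G2 = C XOR B = 0 XOR 1 = 1
G3 = B XOR G2 = 1 XOR 1 = 0
G7 = B OR C = 1 OR 0 = 1
G8 = G3 XNOR G7 = 0 XNOR 1 = 0
G9 = G8 XNOR G3 = 0 XNOR 0 = 1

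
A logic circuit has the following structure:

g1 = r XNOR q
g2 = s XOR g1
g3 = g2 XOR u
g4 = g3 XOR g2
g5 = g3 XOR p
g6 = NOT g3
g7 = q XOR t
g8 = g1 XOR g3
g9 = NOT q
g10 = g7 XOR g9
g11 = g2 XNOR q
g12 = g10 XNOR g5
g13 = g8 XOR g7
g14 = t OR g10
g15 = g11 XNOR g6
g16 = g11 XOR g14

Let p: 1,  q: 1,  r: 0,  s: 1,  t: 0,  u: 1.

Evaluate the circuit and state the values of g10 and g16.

g1 = r XNOR q = 0 XNOR 1 = 0
g2 = s XOR g1 = 1 XOR 0 = 1
g7 = q XOR t = 1 XOR 0 = 1
g9 = NOT q = NOT 1 = 0
g10 = g7 XOR g9 = 1 XOR 0 = 1
g11 = g2 XNOR q = 1 XNOR 1 = 1
g14 = t OR g10 = 0 OR 1 = 1
g16 = g11 XOR g14 = 1 XOR 1 = 0

g10 = 1; g16 = 0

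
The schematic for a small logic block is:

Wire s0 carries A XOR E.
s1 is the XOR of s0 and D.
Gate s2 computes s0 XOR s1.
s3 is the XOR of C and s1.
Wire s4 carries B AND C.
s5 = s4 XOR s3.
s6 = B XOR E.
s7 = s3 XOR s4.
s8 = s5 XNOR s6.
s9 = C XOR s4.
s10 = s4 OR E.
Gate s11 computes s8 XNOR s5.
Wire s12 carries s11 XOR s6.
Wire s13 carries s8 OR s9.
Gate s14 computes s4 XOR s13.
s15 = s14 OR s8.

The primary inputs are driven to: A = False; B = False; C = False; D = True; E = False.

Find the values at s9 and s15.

s0 = A XOR E = False XOR False = False
s1 = s0 XOR D = False XOR True = True
s3 = C XOR s1 = False XOR True = True
s4 = B AND C = False AND False = False
s5 = s4 XOR s3 = False XOR True = True
s6 = B XOR E = False XOR False = False
s8 = s5 XNOR s6 = True XNOR False = False
s9 = C XOR s4 = False XOR False = False
s13 = s8 OR s9 = False OR False = False
s14 = s4 XOR s13 = False XOR False = False
s15 = s14 OR s8 = False OR False = False

s9 = False, s15 = False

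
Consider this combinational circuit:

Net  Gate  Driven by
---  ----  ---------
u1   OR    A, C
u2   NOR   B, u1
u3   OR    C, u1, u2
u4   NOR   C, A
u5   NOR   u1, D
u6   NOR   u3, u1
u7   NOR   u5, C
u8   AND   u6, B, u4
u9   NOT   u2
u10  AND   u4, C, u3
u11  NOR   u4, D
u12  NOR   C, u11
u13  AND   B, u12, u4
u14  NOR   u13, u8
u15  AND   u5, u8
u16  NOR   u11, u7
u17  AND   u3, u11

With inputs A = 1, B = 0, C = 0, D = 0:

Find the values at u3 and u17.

u1 = A OR C = 1 OR 0 = 1
u2 = B NOR u1 = 0 NOR 1 = 0
u3 = C OR u1 OR u2 = 0 OR 1 OR 0 = 1
u4 = C NOR A = 0 NOR 1 = 0
u11 = u4 NOR D = 0 NOR 0 = 1
u17 = u3 AND u11 = 1 AND 1 = 1

u3 = 1, u17 = 1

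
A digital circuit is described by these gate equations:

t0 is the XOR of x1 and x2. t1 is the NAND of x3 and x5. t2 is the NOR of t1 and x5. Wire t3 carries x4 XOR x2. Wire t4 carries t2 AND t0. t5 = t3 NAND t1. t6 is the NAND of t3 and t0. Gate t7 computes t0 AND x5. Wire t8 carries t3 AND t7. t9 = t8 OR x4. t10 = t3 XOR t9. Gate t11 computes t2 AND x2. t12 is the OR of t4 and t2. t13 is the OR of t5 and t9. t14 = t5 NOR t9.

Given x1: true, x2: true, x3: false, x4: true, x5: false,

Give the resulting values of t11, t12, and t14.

t11 = false; t12 = false; t14 = false

t0 = x1 XOR x2 = true XOR true = false
t1 = x3 NAND x5 = false NAND false = true
t2 = t1 NOR x5 = true NOR false = false
t3 = x4 XOR x2 = true XOR true = false
t4 = t2 AND t0 = false AND false = false
t5 = t3 NAND t1 = false NAND true = true
t7 = t0 AND x5 = false AND false = false
t8 = t3 AND t7 = false AND false = false
t9 = t8 OR x4 = false OR true = true
t11 = t2 AND x2 = false AND true = false
t12 = t4 OR t2 = false OR false = false
t14 = t5 NOR t9 = true NOR true = false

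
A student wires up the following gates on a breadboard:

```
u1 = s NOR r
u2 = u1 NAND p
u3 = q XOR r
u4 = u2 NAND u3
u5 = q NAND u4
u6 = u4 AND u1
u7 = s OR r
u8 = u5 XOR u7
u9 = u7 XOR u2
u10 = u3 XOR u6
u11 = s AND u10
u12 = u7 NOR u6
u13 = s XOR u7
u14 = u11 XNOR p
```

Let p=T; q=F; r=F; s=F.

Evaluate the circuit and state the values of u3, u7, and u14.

u3 = F  u7 = F  u14 = F

u1 = s NOR r = F NOR F = T
u2 = u1 NAND p = T NAND T = F
u3 = q XOR r = F XOR F = F
u4 = u2 NAND u3 = F NAND F = T
u6 = u4 AND u1 = T AND T = T
u7 = s OR r = F OR F = F
u10 = u3 XOR u6 = F XOR T = T
u11 = s AND u10 = F AND T = F
u14 = u11 XNOR p = F XNOR T = F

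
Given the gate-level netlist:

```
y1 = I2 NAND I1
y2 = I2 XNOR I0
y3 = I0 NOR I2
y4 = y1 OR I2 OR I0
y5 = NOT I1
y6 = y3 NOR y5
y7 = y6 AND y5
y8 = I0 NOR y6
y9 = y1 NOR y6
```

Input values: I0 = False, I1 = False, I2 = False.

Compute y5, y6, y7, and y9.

y5 = True; y6 = False; y7 = False; y9 = False

y1 = I2 NAND I1 = False NAND False = True
y3 = I0 NOR I2 = False NOR False = True
y5 = NOT I1 = NOT False = True
y6 = y3 NOR y5 = True NOR True = False
y7 = y6 AND y5 = False AND True = False
y9 = y1 NOR y6 = True NOR False = False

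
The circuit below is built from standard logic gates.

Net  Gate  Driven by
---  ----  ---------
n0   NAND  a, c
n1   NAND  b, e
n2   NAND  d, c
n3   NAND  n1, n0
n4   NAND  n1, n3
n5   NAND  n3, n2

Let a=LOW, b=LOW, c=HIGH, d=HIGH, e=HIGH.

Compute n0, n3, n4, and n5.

n0 = a NAND c = LOW NAND HIGH = HIGH
n1 = b NAND e = LOW NAND HIGH = HIGH
n2 = d NAND c = HIGH NAND HIGH = LOW
n3 = n1 NAND n0 = HIGH NAND HIGH = LOW
n4 = n1 NAND n3 = HIGH NAND LOW = HIGH
n5 = n3 NAND n2 = LOW NAND LOW = HIGH

n0 = HIGH  n3 = LOW  n4 = HIGH  n5 = HIGH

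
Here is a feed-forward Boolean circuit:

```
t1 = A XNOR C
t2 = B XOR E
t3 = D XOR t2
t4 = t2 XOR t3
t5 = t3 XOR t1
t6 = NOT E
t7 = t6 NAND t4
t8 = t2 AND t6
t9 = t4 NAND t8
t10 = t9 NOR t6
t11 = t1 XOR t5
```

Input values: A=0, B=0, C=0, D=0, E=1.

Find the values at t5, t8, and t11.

t5 = 0; t8 = 0; t11 = 1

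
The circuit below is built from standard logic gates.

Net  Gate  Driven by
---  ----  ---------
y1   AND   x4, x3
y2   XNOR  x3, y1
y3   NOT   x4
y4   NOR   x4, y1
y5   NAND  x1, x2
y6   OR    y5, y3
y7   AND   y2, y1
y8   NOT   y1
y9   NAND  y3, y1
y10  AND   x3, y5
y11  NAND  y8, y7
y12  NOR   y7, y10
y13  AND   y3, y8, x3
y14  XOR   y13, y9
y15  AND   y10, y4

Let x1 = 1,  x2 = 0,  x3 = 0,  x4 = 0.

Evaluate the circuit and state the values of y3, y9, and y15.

y3 = 1, y9 = 1, y15 = 0

y1 = x4 AND x3 = 0 AND 0 = 0
y3 = NOT x4 = NOT 0 = 1
y4 = x4 NOR y1 = 0 NOR 0 = 1
y5 = x1 NAND x2 = 1 NAND 0 = 1
y9 = y3 NAND y1 = 1 NAND 0 = 1
y10 = x3 AND y5 = 0 AND 1 = 0
y15 = y10 AND y4 = 0 AND 1 = 0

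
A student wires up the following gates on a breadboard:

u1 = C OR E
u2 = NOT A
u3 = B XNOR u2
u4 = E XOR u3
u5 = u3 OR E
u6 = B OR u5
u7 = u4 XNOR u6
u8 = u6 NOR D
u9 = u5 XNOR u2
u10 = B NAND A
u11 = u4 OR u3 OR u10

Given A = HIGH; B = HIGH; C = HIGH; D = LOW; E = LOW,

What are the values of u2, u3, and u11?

u2 = LOW; u3 = LOW; u11 = LOW

u2 = NOT A = NOT HIGH = LOW
u3 = B XNOR u2 = HIGH XNOR LOW = LOW
u4 = E XOR u3 = LOW XOR LOW = LOW
u10 = B NAND A = HIGH NAND HIGH = LOW
u11 = u4 OR u3 OR u10 = LOW OR LOW OR LOW = LOW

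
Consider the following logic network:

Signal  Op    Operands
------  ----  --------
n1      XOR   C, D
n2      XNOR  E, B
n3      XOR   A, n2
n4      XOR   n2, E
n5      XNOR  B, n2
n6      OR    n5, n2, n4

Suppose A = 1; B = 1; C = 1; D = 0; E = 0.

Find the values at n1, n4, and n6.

n1 = C XOR D = 1 XOR 0 = 1
n2 = E XNOR B = 0 XNOR 1 = 0
n4 = n2 XOR E = 0 XOR 0 = 0
n5 = B XNOR n2 = 1 XNOR 0 = 0
n6 = n5 OR n2 OR n4 = 0 OR 0 OR 0 = 0

n1 = 1, n4 = 0, n6 = 0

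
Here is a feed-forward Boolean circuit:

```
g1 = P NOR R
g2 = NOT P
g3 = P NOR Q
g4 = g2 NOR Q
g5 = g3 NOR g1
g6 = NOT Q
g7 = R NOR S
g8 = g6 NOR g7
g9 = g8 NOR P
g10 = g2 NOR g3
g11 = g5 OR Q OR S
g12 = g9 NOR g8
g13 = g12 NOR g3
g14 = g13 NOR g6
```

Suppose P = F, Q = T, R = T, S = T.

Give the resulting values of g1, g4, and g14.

g1 = P NOR R = F NOR T = F
g2 = NOT P = NOT F = T
g3 = P NOR Q = F NOR T = F
g4 = g2 NOR Q = T NOR T = F
g6 = NOT Q = NOT T = F
g7 = R NOR S = T NOR T = F
g8 = g6 NOR g7 = F NOR F = T
g9 = g8 NOR P = T NOR F = F
g12 = g9 NOR g8 = F NOR T = F
g13 = g12 NOR g3 = F NOR F = T
g14 = g13 NOR g6 = T NOR F = F

g1 = F, g4 = F, g14 = F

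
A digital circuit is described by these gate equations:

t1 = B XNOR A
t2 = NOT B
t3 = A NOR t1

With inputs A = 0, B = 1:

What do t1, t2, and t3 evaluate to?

t1 = 0, t2 = 0, t3 = 1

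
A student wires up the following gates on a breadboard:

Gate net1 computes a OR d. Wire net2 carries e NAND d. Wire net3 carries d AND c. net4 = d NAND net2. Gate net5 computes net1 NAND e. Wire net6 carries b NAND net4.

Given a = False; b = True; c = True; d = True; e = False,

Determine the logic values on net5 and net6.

net5 = True; net6 = True

net1 = a OR d = False OR True = True
net2 = e NAND d = False NAND True = True
net4 = d NAND net2 = True NAND True = False
net5 = net1 NAND e = True NAND False = True
net6 = b NAND net4 = True NAND False = True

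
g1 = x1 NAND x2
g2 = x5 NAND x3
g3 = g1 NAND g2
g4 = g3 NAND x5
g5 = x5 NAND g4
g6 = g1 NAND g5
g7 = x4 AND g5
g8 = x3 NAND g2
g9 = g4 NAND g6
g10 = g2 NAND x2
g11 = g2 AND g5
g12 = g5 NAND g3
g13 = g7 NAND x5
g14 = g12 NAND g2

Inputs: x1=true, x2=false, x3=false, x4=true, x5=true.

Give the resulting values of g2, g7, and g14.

g2 = true, g7 = false, g14 = false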